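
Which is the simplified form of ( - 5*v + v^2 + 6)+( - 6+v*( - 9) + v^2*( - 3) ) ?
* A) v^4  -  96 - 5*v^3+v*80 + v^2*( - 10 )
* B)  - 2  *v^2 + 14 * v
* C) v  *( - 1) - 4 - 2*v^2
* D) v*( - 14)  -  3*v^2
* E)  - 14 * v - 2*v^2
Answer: E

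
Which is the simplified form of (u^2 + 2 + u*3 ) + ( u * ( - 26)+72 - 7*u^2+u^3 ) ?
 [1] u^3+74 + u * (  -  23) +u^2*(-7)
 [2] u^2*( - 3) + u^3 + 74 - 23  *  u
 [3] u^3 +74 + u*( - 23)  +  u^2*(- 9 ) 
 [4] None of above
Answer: 4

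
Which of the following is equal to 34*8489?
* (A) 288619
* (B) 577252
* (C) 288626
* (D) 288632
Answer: C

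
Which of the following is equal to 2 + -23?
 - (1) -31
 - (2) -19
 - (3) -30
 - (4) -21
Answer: 4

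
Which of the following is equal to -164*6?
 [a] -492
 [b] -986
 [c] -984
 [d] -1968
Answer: c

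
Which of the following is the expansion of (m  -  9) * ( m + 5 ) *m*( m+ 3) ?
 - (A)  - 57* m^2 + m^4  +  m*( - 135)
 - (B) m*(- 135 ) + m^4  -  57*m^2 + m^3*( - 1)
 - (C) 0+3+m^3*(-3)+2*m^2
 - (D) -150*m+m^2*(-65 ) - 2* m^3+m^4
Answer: B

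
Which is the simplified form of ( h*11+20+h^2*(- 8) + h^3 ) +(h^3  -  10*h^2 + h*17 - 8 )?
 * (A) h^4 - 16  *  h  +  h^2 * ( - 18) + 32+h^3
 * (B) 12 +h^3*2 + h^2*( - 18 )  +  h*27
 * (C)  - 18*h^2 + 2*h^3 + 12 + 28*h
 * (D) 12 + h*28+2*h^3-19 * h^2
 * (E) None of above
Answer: C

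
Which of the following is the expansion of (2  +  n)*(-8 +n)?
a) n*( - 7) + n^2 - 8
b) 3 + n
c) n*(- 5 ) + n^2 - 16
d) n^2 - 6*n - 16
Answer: d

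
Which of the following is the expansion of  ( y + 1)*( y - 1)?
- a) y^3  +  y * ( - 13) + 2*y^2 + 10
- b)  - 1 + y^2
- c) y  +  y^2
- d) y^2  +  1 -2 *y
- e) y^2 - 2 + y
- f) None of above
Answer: b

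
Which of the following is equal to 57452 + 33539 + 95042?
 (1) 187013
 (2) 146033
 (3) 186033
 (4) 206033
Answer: 3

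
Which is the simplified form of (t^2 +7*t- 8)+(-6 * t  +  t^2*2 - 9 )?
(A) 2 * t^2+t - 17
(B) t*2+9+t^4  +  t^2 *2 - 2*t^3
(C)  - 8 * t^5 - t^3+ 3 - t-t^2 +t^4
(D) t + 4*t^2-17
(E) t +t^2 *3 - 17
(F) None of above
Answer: E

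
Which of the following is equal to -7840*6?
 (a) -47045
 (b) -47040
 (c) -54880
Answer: b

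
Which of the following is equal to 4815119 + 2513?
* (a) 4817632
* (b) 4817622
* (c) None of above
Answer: a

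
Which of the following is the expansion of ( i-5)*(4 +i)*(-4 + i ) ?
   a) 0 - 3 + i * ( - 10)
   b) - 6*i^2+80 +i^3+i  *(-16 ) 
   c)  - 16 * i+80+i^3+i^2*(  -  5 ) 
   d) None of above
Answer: c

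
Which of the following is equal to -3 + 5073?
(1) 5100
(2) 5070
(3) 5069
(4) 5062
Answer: 2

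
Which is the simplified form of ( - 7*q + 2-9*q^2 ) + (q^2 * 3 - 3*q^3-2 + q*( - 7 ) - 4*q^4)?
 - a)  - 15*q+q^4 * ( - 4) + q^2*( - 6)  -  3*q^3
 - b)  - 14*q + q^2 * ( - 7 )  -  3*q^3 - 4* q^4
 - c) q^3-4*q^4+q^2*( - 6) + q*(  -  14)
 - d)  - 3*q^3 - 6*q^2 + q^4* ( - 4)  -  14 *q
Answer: d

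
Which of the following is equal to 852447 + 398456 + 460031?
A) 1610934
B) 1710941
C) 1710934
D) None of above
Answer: C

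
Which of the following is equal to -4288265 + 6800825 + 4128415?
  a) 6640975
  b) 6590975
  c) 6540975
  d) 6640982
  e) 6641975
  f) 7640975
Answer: a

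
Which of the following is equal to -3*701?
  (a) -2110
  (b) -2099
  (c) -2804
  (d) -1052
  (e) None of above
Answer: e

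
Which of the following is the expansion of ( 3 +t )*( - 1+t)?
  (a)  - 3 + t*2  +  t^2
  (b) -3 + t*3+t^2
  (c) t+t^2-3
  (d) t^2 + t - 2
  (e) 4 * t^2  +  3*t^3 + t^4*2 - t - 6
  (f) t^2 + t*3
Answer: a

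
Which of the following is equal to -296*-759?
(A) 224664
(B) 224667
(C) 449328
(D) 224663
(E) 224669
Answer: A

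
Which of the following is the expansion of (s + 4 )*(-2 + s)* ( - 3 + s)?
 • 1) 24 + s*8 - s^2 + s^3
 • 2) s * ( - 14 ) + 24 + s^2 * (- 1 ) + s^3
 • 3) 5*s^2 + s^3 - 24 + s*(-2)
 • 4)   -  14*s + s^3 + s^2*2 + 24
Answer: 2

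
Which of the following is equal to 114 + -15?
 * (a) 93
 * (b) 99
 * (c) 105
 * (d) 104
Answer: b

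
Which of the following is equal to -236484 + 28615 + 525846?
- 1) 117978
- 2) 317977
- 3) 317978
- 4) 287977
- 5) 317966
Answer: 2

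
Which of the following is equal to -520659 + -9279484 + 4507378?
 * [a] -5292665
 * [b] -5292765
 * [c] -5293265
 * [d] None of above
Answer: b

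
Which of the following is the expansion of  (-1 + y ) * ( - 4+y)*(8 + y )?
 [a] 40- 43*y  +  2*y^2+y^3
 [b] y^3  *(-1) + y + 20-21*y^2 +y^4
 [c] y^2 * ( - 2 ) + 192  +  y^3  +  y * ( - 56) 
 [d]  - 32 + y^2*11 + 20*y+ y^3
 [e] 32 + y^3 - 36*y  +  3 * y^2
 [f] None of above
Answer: e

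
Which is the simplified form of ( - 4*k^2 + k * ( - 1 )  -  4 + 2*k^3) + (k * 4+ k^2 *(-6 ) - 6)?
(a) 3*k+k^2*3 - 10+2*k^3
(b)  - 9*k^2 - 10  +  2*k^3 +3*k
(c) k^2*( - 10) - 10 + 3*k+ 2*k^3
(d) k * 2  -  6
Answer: c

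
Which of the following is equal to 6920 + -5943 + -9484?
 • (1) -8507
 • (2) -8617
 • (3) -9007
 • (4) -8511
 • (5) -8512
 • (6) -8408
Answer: 1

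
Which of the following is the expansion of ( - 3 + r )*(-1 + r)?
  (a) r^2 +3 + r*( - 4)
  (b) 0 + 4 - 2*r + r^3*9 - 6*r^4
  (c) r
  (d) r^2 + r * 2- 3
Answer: a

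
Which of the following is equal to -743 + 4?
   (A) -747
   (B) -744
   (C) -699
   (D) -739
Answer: D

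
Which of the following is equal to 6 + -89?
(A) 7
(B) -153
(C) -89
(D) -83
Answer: D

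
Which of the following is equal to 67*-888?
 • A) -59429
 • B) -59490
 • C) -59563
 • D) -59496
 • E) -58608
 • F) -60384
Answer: D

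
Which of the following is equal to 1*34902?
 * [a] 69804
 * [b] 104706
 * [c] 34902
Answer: c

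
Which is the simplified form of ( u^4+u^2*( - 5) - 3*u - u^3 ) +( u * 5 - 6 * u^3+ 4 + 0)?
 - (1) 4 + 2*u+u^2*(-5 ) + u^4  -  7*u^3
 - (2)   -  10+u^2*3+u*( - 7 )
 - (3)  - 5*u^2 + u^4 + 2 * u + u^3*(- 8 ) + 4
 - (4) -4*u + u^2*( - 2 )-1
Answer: 1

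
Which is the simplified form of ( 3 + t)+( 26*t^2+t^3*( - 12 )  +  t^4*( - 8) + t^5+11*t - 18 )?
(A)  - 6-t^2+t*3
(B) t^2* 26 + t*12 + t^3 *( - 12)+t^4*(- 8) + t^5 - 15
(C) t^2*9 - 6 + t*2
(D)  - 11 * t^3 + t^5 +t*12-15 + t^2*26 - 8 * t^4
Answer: B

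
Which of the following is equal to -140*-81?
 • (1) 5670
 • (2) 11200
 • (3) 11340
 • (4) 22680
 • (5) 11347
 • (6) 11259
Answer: 3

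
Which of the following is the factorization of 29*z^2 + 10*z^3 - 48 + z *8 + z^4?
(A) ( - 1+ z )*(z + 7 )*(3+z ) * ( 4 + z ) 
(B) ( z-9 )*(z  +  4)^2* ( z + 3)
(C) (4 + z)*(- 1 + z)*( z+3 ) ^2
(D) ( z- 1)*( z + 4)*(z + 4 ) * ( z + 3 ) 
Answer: D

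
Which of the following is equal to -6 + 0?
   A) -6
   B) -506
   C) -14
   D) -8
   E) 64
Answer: A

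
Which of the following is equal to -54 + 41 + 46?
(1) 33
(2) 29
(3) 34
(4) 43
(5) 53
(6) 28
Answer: 1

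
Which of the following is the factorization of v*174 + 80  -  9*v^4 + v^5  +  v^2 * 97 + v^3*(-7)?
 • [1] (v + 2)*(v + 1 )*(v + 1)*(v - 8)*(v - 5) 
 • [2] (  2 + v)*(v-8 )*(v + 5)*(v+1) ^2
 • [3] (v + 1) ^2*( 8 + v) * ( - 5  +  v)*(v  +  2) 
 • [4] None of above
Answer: 1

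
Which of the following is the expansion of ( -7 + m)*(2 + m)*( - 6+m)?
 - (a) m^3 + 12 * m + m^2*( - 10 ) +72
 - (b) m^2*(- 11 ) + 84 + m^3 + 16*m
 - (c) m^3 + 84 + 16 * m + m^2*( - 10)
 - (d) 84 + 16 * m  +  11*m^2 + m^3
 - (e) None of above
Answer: b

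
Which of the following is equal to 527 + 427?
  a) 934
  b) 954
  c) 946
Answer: b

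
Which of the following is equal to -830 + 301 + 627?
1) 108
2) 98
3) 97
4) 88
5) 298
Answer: 2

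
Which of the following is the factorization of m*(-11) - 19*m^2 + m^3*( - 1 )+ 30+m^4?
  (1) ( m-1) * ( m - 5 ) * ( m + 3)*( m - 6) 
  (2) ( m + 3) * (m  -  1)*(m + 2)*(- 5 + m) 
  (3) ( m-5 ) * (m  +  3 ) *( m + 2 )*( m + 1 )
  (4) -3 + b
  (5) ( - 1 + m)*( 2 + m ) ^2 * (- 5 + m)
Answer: 2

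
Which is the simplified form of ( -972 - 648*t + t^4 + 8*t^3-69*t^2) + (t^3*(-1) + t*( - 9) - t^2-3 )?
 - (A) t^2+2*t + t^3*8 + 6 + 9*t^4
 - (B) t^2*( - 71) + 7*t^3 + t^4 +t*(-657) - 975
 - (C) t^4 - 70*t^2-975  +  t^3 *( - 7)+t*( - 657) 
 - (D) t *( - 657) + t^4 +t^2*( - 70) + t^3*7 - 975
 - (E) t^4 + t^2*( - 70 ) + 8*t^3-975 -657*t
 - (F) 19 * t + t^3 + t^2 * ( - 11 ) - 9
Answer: D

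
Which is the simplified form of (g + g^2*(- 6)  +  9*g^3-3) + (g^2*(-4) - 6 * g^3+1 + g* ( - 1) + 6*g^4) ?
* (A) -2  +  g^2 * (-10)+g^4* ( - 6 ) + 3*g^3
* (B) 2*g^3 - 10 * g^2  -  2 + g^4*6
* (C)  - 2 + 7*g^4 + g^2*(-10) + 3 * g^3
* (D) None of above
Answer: D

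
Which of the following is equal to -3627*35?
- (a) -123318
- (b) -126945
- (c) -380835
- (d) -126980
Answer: b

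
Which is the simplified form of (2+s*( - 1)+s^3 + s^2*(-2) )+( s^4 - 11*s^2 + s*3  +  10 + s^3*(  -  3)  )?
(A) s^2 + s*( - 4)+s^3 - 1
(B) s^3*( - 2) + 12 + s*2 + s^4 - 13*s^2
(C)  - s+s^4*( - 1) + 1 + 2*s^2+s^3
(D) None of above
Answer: B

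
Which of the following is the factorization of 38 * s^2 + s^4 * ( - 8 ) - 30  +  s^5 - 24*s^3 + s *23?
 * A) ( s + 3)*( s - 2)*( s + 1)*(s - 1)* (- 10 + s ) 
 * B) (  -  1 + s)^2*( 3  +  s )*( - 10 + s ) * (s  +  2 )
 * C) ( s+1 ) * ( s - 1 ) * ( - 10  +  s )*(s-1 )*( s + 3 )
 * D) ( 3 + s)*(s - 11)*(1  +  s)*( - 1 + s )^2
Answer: C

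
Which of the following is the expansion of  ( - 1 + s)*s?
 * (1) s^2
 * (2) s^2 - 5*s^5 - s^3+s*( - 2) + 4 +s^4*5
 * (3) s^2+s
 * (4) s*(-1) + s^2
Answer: 4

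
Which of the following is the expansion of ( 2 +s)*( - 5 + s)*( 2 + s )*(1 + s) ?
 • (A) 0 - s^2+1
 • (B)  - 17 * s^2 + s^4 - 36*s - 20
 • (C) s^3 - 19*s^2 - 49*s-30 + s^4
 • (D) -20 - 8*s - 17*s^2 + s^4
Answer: B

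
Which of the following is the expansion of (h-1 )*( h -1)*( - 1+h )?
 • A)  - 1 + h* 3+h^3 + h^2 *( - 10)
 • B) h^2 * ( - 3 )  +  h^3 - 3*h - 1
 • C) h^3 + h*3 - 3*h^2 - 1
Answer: C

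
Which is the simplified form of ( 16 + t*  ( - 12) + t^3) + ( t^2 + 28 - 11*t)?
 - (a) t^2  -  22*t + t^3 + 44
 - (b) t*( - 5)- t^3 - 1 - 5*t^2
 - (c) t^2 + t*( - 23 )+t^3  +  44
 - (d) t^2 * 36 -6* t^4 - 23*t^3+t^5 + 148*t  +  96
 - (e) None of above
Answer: c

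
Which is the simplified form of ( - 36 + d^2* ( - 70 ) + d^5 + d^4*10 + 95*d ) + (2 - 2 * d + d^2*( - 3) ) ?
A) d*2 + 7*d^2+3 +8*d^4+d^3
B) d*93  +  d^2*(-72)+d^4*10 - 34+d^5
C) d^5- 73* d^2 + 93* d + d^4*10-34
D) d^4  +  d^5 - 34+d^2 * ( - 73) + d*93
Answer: C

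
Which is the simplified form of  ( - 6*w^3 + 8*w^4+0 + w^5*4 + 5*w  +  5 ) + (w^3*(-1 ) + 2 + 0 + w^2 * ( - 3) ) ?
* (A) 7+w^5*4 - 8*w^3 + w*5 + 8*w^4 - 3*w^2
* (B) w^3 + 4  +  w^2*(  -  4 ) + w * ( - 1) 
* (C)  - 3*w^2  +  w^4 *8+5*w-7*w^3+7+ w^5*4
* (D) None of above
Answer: C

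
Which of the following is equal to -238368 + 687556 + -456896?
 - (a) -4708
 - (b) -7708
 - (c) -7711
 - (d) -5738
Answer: b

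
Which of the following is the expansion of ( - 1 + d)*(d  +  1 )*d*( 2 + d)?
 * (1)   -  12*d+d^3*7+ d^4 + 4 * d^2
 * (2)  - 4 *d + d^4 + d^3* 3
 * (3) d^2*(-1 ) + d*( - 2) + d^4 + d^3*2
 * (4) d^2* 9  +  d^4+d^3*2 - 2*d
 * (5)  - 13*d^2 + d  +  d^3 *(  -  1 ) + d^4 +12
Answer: 3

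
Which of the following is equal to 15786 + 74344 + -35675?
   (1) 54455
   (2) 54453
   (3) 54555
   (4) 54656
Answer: 1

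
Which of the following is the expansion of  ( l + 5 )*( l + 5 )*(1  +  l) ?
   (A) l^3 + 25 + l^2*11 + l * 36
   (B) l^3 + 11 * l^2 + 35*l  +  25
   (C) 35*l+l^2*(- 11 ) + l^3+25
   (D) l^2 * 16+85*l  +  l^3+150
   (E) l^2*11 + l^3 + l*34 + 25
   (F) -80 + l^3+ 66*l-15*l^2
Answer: B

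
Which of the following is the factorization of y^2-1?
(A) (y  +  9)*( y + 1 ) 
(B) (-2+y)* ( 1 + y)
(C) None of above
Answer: C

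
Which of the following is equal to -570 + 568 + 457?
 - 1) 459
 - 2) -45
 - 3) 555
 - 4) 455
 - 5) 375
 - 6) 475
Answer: 4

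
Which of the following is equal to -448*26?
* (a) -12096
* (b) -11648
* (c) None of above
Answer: b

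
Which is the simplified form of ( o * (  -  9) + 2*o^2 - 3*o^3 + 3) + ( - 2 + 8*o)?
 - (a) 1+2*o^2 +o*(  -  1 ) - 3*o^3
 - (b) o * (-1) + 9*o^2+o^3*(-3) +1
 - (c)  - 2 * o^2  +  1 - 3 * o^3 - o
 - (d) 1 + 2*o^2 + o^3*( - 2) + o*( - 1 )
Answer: a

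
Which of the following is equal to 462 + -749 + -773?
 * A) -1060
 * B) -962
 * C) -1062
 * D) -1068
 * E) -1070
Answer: A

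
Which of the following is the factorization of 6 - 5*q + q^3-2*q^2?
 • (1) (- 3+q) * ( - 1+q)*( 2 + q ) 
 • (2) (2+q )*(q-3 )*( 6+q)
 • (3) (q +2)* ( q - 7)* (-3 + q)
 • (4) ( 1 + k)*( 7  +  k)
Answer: 1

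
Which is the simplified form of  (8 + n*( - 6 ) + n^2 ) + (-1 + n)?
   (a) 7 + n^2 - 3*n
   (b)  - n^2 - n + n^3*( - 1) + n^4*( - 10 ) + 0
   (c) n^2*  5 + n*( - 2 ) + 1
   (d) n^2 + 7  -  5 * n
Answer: d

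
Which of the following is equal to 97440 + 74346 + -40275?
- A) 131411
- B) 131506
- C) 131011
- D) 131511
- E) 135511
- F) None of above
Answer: D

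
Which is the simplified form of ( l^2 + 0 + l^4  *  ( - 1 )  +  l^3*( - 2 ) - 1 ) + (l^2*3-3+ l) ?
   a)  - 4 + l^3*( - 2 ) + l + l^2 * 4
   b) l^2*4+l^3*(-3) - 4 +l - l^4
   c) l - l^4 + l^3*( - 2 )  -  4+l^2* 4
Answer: c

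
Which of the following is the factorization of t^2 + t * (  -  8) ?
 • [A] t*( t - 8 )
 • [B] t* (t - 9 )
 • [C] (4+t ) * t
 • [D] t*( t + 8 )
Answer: A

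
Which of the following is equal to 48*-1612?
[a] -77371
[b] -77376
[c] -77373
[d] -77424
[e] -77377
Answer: b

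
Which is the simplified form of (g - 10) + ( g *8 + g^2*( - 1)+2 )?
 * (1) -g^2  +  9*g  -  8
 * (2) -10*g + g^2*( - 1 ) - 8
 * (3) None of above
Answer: 1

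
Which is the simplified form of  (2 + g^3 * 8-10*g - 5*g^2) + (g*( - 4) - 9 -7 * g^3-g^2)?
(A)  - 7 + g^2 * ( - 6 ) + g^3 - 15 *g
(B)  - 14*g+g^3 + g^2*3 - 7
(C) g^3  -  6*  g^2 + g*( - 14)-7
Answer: C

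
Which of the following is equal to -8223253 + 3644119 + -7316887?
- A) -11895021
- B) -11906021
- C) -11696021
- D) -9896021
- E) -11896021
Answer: E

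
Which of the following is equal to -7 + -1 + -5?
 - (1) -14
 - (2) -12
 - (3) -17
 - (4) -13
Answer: 4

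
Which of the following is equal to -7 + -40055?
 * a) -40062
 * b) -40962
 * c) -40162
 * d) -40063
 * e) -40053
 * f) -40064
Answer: a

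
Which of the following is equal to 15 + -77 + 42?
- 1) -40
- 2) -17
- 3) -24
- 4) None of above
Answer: 4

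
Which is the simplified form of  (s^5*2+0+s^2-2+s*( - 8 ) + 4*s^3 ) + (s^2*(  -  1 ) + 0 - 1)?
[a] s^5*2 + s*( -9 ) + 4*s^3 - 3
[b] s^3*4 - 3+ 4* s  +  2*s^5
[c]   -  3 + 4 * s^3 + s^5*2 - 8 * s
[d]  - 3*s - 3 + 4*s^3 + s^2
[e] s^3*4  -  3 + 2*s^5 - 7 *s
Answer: c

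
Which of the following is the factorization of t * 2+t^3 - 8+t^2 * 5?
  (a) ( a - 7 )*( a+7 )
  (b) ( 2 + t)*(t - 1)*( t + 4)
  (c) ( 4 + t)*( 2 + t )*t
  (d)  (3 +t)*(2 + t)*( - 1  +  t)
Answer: b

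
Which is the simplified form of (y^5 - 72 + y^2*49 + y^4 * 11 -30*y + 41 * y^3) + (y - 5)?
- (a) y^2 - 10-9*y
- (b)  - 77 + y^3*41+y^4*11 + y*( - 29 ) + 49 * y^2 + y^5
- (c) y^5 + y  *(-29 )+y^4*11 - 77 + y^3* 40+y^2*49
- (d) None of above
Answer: b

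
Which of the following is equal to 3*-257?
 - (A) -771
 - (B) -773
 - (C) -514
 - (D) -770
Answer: A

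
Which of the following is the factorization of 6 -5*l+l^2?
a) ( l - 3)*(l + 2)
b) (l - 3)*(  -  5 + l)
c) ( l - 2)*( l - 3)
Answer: c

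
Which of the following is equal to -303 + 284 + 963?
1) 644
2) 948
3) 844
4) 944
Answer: 4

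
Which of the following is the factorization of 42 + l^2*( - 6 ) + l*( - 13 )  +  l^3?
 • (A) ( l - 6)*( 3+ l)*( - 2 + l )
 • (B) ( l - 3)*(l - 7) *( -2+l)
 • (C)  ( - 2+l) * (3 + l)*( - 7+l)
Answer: C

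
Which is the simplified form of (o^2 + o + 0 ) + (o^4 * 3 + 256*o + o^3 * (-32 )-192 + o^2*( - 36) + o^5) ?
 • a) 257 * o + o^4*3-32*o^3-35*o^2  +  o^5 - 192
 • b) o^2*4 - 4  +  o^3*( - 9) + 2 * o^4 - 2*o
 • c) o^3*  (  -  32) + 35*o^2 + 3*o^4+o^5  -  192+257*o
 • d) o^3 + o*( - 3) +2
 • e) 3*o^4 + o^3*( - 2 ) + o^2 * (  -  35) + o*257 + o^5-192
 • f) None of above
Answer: a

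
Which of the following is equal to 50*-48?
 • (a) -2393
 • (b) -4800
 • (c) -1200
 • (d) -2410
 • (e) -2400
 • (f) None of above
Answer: e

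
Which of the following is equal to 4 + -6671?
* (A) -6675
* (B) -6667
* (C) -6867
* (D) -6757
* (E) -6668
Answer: B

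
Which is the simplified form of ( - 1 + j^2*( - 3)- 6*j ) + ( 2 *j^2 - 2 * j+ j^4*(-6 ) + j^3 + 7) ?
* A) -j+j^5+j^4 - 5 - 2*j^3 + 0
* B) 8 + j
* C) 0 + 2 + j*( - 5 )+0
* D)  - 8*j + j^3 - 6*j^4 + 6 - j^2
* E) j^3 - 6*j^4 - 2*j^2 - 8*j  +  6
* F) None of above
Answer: D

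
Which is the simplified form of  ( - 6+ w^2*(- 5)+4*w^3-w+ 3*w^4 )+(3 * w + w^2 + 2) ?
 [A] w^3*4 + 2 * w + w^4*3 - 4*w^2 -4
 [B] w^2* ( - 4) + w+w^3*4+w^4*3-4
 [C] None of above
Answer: A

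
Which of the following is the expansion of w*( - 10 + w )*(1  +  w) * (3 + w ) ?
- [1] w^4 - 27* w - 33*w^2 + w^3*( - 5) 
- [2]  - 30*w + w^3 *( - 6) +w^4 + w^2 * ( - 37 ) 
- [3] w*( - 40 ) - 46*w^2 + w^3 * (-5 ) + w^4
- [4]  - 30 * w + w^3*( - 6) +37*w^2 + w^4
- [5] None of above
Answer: 2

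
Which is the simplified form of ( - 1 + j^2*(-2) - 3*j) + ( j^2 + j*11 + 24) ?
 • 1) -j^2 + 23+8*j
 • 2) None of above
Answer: 1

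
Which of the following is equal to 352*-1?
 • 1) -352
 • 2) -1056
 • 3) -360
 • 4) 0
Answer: 1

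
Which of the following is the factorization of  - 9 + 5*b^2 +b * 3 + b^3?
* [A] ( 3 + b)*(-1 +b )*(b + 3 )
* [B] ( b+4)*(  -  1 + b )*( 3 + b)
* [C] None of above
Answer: A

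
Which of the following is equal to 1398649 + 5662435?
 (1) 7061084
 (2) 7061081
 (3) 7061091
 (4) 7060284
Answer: 1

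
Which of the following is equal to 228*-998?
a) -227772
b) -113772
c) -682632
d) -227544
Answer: d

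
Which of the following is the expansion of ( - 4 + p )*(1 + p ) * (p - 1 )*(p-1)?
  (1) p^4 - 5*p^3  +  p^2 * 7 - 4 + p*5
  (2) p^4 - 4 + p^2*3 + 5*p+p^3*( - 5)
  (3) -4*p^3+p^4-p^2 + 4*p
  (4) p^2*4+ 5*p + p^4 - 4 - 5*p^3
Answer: 2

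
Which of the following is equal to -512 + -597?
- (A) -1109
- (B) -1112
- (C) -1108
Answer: A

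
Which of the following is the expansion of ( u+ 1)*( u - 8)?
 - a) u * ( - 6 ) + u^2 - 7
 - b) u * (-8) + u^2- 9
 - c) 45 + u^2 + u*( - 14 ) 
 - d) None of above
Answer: d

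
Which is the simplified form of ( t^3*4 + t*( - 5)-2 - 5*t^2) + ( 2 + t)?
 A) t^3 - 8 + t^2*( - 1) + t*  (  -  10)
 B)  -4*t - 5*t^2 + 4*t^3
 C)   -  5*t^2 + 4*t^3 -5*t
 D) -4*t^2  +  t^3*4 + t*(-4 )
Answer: B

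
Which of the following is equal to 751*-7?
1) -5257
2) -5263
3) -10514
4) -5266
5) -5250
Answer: 1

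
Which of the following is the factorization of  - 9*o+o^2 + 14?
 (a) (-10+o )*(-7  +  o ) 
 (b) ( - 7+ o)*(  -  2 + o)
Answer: b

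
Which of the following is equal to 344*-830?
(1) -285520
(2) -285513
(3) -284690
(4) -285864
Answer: 1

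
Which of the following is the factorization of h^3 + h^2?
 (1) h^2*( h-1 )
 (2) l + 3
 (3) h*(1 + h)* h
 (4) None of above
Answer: 3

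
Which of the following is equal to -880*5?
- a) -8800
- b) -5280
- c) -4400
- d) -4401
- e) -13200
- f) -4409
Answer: c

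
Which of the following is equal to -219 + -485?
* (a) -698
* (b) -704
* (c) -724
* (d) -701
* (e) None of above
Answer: b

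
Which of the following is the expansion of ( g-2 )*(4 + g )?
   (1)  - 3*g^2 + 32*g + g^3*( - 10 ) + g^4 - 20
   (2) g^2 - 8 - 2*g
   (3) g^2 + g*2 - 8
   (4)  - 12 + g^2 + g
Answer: 3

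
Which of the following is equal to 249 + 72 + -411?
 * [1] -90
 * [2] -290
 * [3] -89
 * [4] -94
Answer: 1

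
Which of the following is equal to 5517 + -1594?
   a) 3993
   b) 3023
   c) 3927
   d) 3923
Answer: d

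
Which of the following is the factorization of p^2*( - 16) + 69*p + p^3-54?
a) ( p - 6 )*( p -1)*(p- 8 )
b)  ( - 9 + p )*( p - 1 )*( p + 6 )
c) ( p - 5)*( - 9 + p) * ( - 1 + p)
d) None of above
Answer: d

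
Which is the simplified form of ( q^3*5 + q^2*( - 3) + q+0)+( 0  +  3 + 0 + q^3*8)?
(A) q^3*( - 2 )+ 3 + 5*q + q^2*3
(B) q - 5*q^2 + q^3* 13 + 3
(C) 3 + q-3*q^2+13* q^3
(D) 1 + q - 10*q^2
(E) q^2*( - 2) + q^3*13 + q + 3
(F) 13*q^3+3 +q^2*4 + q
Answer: C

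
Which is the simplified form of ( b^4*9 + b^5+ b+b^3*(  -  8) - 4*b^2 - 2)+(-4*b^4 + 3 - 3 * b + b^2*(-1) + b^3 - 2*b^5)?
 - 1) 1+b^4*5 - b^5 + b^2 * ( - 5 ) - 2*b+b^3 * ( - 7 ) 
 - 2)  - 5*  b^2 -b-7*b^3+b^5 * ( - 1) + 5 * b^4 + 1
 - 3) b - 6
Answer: 1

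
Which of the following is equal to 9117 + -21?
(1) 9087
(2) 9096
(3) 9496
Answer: 2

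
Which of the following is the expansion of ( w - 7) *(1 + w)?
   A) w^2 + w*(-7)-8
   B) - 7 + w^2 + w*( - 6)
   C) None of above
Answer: B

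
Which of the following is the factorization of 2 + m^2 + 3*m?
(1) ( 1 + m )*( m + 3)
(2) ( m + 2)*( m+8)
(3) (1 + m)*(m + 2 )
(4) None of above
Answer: 3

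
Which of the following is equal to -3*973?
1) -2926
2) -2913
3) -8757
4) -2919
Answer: 4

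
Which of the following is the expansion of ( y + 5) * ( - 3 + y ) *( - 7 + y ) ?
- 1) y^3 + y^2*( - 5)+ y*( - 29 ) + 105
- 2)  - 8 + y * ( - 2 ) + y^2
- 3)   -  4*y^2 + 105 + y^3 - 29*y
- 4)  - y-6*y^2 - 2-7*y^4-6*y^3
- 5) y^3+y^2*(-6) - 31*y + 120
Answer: 1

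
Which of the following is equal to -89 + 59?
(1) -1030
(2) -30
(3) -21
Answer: 2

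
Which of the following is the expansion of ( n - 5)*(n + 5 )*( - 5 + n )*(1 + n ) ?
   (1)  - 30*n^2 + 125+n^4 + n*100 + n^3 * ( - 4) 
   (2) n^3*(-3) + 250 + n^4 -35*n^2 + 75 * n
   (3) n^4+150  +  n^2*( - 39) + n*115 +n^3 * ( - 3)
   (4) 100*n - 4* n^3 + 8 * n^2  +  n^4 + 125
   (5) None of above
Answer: 1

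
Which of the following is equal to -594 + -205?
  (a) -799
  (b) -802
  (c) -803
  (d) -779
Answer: a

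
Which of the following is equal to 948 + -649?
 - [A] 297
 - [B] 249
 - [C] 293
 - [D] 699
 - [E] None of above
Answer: E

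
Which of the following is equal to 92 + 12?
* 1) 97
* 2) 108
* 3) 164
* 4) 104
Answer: 4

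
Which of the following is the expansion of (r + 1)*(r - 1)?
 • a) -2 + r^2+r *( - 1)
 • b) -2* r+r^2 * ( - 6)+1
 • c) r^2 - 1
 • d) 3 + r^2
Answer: c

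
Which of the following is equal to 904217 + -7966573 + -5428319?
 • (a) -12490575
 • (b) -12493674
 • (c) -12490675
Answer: c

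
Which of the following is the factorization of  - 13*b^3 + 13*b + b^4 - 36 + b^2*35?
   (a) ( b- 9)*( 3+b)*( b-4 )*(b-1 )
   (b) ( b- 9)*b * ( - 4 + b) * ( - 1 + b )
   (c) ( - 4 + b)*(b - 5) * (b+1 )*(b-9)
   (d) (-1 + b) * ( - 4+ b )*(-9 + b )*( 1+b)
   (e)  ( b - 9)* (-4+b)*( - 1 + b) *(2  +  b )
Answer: d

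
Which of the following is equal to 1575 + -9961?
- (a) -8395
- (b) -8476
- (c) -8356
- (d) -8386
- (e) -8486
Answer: d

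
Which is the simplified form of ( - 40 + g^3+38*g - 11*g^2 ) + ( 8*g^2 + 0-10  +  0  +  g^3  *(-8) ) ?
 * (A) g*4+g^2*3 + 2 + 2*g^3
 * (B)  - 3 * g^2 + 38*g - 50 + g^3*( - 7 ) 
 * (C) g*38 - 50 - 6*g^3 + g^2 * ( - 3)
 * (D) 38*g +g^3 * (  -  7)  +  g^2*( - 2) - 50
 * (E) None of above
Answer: B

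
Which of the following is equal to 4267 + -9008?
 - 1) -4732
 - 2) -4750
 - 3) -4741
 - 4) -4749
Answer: 3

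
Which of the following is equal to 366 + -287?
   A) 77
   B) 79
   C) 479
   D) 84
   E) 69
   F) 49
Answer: B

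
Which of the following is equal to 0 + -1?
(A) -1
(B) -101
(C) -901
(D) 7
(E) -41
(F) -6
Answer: A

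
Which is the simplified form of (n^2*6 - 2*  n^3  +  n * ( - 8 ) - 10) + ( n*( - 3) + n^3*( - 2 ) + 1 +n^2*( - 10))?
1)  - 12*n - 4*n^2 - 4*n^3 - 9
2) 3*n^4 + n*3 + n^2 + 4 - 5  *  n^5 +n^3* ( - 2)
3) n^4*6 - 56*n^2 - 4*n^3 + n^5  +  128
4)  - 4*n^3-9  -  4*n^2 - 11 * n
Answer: 4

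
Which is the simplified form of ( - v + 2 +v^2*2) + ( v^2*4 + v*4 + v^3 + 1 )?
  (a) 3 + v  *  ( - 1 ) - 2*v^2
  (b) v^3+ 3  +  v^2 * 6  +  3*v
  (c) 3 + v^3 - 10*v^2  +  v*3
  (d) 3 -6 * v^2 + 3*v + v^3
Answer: b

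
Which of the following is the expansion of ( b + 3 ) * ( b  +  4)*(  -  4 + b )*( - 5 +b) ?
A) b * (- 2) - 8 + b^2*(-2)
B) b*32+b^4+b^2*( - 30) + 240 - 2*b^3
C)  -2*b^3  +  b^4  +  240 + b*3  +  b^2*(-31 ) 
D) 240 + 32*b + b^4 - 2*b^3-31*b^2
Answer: D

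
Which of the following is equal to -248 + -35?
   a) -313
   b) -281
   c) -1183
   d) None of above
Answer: d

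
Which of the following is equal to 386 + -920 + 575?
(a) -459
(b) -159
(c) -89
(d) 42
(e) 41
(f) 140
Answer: e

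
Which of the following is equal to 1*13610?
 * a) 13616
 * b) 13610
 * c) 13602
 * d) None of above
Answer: b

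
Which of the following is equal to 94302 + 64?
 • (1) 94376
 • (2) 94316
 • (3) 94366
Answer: 3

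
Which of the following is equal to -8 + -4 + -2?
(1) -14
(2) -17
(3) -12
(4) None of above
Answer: 1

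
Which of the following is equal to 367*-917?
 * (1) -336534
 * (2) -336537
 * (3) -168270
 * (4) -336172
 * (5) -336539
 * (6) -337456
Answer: 5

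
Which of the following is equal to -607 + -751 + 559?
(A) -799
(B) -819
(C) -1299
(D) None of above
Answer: A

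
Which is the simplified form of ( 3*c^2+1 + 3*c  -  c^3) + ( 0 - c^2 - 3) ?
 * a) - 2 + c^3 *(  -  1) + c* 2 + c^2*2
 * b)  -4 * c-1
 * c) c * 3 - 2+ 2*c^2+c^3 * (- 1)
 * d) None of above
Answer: c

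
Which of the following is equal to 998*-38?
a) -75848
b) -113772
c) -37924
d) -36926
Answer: c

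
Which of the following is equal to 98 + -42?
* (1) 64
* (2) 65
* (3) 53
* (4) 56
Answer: 4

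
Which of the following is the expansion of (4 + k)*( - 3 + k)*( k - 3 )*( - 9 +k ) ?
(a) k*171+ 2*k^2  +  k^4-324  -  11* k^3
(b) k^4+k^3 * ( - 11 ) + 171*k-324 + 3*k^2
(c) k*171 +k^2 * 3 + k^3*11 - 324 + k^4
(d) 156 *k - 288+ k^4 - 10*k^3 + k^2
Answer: b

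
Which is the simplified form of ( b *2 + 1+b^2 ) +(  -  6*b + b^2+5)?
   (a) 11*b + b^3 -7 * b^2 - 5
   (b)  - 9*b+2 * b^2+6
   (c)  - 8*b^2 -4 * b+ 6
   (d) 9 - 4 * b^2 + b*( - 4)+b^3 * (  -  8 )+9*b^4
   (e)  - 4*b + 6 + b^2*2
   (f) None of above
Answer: e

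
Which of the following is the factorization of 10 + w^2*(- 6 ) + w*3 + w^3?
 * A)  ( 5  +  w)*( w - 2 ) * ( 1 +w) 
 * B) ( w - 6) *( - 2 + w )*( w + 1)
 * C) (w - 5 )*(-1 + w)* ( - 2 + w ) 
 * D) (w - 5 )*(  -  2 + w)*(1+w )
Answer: D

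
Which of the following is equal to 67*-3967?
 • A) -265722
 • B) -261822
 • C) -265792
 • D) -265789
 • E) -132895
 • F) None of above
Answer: D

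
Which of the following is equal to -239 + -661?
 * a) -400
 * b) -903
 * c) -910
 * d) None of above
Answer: d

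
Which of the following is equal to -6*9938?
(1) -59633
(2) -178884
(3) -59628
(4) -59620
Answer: 3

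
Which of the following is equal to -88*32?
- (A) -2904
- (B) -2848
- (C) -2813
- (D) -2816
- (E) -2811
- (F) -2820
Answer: D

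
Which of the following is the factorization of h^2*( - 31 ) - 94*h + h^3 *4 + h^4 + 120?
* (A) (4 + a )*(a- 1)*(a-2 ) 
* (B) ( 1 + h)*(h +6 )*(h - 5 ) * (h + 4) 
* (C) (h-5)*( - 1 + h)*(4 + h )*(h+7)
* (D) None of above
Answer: D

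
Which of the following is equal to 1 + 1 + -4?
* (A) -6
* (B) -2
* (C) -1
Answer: B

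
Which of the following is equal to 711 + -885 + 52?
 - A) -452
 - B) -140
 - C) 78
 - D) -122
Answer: D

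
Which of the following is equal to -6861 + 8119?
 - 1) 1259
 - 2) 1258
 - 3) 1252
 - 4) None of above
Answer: 2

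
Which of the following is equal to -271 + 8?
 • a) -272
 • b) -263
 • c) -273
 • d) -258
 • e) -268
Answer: b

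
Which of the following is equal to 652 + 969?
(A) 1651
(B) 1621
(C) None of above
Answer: B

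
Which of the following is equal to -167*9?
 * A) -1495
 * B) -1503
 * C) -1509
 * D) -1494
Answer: B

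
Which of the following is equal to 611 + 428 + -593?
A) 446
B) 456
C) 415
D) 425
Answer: A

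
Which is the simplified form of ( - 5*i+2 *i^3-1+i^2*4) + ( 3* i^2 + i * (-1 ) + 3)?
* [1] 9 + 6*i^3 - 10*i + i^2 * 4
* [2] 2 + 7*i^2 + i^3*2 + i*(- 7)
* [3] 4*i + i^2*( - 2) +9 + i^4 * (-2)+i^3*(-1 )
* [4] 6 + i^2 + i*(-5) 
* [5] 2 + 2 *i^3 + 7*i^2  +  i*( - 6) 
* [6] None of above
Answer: 5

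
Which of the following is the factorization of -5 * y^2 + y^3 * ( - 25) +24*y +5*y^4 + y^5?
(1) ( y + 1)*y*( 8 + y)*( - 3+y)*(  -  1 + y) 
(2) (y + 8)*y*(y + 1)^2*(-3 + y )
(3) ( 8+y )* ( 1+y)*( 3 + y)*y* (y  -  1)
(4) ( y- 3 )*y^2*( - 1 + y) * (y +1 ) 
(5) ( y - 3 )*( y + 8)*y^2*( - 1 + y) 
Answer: 1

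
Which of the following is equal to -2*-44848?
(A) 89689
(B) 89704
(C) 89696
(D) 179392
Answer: C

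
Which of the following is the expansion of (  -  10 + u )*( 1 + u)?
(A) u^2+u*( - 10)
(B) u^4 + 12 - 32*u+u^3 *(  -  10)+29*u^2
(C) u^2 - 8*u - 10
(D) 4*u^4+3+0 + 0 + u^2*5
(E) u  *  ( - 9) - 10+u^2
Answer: E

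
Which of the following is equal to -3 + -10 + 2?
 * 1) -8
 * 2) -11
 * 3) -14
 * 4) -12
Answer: 2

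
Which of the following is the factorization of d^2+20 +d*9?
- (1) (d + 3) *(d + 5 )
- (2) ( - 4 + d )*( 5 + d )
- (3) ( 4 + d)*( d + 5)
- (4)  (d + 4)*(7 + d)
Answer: 3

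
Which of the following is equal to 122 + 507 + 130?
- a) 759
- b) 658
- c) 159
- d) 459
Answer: a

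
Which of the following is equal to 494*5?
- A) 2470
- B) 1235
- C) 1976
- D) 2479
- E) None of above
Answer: A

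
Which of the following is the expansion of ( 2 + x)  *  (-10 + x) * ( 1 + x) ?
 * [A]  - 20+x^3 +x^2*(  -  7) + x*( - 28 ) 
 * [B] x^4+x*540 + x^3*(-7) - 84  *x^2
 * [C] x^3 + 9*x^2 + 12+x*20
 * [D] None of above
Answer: A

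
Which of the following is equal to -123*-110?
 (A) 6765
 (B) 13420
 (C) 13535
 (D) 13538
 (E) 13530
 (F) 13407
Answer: E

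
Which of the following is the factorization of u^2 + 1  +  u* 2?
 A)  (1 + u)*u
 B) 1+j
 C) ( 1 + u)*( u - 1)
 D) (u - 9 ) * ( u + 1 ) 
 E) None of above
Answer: E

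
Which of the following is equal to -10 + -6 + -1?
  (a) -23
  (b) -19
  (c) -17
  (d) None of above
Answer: c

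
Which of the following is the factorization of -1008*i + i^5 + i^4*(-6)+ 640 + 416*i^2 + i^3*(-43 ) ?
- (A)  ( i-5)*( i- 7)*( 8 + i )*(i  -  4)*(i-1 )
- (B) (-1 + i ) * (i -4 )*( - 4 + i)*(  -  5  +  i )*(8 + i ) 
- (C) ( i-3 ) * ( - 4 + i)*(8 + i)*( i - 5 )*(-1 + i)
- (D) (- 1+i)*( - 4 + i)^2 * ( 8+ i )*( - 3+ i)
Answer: B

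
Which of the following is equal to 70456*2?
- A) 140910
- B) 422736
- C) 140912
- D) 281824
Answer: C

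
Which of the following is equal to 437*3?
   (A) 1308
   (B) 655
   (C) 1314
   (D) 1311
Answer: D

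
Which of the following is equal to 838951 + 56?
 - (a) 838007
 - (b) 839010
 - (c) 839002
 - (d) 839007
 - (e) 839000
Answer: d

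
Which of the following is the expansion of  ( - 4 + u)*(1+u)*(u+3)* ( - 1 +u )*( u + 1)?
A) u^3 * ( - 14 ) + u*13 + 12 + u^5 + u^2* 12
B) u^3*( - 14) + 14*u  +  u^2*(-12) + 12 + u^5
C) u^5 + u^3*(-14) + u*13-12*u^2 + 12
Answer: C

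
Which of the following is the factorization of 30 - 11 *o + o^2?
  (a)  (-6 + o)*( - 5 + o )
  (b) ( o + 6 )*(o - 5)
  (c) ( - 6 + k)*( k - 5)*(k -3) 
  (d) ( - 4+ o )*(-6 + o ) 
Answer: a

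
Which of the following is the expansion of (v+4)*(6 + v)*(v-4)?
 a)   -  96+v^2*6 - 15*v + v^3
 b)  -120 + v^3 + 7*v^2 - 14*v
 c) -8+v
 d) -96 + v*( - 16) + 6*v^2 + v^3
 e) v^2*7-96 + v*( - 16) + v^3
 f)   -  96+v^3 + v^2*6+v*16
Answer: d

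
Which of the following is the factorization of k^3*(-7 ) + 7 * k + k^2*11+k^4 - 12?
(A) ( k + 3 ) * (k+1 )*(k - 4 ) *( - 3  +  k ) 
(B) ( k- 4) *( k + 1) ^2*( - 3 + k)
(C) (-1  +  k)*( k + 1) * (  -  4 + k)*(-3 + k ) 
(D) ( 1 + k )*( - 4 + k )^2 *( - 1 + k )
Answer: C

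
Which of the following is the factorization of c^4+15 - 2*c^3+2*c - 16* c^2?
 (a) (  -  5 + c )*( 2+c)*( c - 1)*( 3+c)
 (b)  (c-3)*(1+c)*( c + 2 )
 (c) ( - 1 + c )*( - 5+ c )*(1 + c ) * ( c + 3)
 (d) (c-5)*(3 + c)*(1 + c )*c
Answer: c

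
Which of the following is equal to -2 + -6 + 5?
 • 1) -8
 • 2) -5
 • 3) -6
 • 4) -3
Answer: 4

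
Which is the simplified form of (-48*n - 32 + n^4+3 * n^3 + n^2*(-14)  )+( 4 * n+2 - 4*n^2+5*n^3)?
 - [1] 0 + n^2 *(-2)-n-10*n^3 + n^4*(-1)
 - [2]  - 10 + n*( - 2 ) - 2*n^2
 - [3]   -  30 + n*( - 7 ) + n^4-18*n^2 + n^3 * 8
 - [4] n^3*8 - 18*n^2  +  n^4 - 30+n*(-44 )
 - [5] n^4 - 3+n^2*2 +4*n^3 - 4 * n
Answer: 4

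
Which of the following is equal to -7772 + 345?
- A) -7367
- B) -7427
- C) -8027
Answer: B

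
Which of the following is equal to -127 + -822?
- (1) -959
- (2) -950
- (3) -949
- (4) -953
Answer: 3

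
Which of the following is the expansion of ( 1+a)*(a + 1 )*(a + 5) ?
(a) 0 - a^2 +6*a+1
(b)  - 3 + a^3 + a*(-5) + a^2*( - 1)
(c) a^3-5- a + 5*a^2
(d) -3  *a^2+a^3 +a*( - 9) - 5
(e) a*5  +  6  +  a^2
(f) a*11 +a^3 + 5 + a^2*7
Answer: f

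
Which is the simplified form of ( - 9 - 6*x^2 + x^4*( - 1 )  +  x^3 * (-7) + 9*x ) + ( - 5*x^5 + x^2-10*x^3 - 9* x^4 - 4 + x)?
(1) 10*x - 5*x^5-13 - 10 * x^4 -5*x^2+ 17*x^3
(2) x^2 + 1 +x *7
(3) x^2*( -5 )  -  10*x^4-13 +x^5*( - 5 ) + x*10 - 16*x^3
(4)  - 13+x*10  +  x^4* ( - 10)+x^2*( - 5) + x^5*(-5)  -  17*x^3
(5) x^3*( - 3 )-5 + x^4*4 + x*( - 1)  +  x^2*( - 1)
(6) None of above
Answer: 4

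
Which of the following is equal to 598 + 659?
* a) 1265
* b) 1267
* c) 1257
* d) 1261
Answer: c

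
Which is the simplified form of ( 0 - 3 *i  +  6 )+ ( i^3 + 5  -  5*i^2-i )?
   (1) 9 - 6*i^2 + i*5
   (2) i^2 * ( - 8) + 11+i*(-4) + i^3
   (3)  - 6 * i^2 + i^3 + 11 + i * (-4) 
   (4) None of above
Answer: 4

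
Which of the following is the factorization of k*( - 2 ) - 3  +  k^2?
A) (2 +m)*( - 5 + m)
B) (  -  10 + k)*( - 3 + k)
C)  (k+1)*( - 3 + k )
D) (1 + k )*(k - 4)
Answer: C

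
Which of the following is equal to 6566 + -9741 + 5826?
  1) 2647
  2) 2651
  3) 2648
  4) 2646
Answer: 2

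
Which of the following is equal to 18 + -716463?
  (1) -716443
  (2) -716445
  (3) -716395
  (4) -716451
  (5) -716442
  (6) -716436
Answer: 2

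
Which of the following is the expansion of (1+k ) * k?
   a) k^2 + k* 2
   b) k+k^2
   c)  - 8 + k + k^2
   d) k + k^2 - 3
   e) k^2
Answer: b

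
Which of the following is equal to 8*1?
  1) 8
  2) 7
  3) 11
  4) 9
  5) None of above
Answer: 1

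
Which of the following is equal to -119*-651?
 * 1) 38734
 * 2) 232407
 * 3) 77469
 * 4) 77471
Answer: 3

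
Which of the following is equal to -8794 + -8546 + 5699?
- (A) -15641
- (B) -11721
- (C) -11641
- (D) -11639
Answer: C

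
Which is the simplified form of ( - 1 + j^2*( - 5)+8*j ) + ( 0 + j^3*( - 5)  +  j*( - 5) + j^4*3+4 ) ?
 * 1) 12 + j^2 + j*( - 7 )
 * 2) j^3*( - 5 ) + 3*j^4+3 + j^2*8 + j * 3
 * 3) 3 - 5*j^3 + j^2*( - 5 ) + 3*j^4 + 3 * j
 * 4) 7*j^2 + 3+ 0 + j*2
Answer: 3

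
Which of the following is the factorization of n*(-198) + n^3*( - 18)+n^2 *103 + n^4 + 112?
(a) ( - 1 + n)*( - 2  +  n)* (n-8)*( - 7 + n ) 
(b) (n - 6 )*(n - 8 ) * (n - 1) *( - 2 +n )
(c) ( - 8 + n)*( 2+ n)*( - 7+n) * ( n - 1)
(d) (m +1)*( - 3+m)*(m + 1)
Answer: a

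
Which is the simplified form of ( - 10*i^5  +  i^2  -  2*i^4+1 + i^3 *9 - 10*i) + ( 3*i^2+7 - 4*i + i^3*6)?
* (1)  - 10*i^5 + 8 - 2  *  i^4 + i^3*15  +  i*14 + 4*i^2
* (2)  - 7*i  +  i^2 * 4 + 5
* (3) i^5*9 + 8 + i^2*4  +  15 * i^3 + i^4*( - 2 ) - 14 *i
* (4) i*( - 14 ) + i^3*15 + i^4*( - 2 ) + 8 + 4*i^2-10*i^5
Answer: 4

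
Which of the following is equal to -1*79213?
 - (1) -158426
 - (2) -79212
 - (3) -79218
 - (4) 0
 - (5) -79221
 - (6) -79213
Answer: 6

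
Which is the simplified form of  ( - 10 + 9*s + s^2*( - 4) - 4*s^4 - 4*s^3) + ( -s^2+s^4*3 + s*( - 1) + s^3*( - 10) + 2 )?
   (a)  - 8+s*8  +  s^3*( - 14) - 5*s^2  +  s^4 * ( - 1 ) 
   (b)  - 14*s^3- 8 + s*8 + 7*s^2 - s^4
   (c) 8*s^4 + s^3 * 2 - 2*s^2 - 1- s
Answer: a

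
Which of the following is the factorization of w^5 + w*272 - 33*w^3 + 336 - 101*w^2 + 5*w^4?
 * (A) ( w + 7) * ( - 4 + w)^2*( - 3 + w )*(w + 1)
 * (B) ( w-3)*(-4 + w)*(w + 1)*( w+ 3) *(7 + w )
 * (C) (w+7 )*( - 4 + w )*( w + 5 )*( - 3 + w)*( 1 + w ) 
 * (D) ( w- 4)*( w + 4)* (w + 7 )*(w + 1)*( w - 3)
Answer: D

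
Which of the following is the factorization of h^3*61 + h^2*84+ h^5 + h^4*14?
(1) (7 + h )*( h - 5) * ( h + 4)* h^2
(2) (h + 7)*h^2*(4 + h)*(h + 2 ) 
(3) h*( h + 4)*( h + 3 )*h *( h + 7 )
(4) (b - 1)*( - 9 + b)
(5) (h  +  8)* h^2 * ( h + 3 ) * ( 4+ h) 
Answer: 3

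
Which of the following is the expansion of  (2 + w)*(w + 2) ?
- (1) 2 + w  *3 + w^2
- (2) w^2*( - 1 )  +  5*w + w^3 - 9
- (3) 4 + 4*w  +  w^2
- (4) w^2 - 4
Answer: 3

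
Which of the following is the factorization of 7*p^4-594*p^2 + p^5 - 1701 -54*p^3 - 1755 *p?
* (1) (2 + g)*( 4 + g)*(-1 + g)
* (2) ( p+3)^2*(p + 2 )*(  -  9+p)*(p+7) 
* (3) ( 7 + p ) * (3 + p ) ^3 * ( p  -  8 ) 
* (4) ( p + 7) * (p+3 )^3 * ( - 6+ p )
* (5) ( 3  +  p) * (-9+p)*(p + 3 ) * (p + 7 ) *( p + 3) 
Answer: 5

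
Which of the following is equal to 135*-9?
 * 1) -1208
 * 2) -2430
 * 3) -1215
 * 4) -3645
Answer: 3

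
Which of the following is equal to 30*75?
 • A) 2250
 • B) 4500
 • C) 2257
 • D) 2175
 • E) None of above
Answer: A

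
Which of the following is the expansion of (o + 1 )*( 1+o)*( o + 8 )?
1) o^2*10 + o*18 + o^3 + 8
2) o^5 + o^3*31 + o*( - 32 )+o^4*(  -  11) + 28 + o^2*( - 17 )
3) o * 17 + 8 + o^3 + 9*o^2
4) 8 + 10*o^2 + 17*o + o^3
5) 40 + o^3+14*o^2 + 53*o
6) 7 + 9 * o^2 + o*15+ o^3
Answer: 4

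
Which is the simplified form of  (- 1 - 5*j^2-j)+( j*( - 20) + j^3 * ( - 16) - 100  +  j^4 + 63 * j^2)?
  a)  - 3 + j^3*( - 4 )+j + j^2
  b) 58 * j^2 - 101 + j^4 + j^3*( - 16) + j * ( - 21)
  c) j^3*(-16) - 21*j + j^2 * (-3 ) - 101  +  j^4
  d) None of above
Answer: b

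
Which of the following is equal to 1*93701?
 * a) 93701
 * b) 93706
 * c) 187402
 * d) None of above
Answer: a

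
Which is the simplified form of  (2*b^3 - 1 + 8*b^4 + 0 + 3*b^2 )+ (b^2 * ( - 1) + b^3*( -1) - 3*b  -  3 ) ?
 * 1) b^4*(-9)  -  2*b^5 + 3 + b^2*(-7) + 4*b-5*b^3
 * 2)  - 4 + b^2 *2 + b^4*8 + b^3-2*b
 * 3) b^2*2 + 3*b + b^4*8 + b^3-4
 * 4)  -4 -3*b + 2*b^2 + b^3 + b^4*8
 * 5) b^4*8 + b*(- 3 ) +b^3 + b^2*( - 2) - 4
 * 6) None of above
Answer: 4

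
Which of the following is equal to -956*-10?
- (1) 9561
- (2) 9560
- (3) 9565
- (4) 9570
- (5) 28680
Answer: 2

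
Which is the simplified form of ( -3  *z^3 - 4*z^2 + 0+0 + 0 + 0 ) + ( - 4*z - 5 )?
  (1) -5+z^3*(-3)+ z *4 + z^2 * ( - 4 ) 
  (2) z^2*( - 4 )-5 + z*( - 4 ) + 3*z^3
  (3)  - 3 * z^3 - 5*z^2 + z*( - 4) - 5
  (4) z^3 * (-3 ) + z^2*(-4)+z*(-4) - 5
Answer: 4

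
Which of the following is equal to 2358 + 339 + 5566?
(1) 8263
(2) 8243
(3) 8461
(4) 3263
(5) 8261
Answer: 1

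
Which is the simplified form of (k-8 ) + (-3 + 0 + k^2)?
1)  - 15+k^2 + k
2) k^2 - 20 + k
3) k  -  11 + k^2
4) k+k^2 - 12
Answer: 3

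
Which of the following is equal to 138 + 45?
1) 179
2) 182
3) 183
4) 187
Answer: 3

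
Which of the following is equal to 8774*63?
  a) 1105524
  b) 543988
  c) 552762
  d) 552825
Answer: c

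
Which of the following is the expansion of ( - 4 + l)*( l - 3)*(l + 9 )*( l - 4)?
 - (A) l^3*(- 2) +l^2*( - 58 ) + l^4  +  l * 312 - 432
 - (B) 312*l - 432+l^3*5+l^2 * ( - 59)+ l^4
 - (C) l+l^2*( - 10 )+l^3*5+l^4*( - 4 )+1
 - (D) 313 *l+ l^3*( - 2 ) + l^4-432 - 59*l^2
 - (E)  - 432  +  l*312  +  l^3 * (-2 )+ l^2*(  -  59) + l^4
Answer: E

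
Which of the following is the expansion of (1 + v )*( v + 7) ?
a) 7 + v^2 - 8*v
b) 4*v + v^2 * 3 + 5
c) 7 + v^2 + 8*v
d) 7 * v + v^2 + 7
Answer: c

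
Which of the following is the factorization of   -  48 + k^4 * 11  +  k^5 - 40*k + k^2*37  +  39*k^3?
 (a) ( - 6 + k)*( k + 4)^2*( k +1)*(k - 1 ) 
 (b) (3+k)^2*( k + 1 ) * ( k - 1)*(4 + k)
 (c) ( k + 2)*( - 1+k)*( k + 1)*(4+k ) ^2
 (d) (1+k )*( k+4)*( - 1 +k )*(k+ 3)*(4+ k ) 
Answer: d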